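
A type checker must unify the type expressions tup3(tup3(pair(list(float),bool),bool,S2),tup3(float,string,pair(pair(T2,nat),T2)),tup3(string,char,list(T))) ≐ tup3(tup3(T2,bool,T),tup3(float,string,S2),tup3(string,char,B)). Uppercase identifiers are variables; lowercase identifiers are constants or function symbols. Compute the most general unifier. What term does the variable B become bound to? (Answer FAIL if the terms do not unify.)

Decompose tup3/3: tup3(pair(list(float),bool),bool,S2) ≐ tup3(T2,bool,T),  tup3(float,string,pair(pair(T2,nat),T2)) ≐ tup3(float,string,S2),  tup3(string,char,list(T)) ≐ tup3(string,char,B).
Decompose tup3/3: pair(list(float),bool) ≐ T2,  bool ≐ bool,  S2 ≐ T.
Bind T2 := pair(list(float),bool); substituting into the one remaining equation that mentions T2 gives: tup3(float,string,pair(pair(pair(list(float),bool),nat),pair(list(float),bool))) ≐ tup3(float,string,S2).
Delete trivial equation bool ≐ bool.
Bind S2 := T; substituting into the one remaining equation that mentions S2 gives: tup3(float,string,pair(pair(pair(list(float),bool),nat),pair(list(float),bool))) ≐ tup3(float,string,T).
Decompose tup3/3: float ≐ float,  string ≐ string,  pair(pair(pair(list(float),bool),nat),pair(list(float),bool)) ≐ T.
Delete trivial equation float ≐ float.
Delete trivial equation string ≐ string.
Bind T := pair(pair(pair(list(float),bool),nat),pair(list(float),bool)); substituting into the remaining equation gives: tup3(string,char,list(pair(pair(pair(list(float),bool),nat),pair(list(float),bool)))) ≐ tup3(string,char,B). Substituting into the earlier binding gives S2 := pair(pair(pair(list(float),bool),nat),pair(list(float),bool)).
Decompose tup3/3: string ≐ string,  char ≐ char,  list(pair(pair(pair(list(float),bool),nat),pair(list(float),bool))) ≐ B.
Delete trivial equation string ≐ string.
Delete trivial equation char ≐ char.
Bind B := list(pair(pair(pair(list(float),bool),nat),pair(list(float),bool))).
MGU = { T2 := pair(list(float),bool), S2 := pair(pair(pair(list(float),bool),nat),pair(list(float),bool)), T := pair(pair(pair(list(float),bool),nat),pair(list(float),bool)), B := list(pair(pair(pair(list(float),bool),nat),pair(list(float),bool))) }, so B := list(pair(pair(pair(list(float),bool),nat),pair(list(float),bool))).

list(pair(pair(pair(list(float),bool),nat),pair(list(float),bool)))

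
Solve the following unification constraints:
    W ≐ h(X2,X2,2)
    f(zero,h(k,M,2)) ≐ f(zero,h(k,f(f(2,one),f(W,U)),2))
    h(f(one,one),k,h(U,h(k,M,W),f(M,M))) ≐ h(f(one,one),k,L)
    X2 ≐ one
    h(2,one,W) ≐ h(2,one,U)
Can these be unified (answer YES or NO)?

YES

Bind W := h(X2,X2,2); substituting into the 3 remaining equations that mention W gives: f(zero,h(k,M,2)) ≐ f(zero,h(k,f(f(2,one),f(h(X2,X2,2),U)),2)),  h(f(one,one),k,h(U,h(k,M,h(X2,X2,2)),f(M,M))) ≐ h(f(one,one),k,L),  h(2,one,h(X2,X2,2)) ≐ h(2,one,U).
Decompose f/2: zero ≐ zero,  h(k,M,2) ≐ h(k,f(f(2,one),f(h(X2,X2,2),U)),2).
Delete trivial equation zero ≐ zero.
Decompose h/3: k ≐ k,  M ≐ f(f(2,one),f(h(X2,X2,2),U)),  2 ≐ 2.
Delete trivial equation k ≐ k.
Bind M := f(f(2,one),f(h(X2,X2,2),U)); substituting into the one remaining equation that mentions M gives: h(f(one,one),k,h(U,h(k,f(f(2,one),f(h(X2,X2,2),U)),h(X2,X2,2)),f(f(f(2,one),f(h(X2,X2,2),U)),f(f(2,one),f(h(X2,X2,2),U))))) ≐ h(f(one,one),k,L).
Delete trivial equation 2 ≐ 2.
Decompose h/3: f(one,one) ≐ f(one,one),  k ≐ k,  h(U,h(k,f(f(2,one),f(h(X2,X2,2),U)),h(X2,X2,2)),f(f(f(2,one),f(h(X2,X2,2),U)),f(f(2,one),f(h(X2,X2,2),U)))) ≐ L.
Delete trivial equation f(one,one) ≐ f(one,one).
Delete trivial equation k ≐ k.
Bind L := h(U,h(k,f(f(2,one),f(h(X2,X2,2),U)),h(X2,X2,2)),f(f(f(2,one),f(h(X2,X2,2),U)),f(f(2,one),f(h(X2,X2,2),U)))); no other remaining equation mentions L.
Bind X2 := one; substituting into the remaining equation gives: h(2,one,h(one,one,2)) ≐ h(2,one,U). Substituting into the earlier bindings gives W := h(one,one,2), M := f(f(2,one),f(h(one,one,2),U)), L := h(U,h(k,f(f(2,one),f(h(one,one,2),U)),h(one,one,2)),f(f(f(2,one),f(h(one,one,2),U)),f(f(2,one),f(h(one,one,2),U)))).
Decompose h/3: 2 ≐ 2,  one ≐ one,  h(one,one,2) ≐ U.
Delete trivial equation 2 ≐ 2.
Delete trivial equation one ≐ one.
Bind U := h(one,one,2). Substituting into the earlier bindings gives M := f(f(2,one),f(h(one,one,2),h(one,one,2))), L := h(h(one,one,2),h(k,f(f(2,one),f(h(one,one,2),h(one,one,2))),h(one,one,2)),f(f(f(2,one),f(h(one,one,2),h(one,one,2))),f(f(2,one),f(h(one,one,2),h(one,one,2))))).
No equations remain and no clash or occurs-check failure arose, so a unifier exists.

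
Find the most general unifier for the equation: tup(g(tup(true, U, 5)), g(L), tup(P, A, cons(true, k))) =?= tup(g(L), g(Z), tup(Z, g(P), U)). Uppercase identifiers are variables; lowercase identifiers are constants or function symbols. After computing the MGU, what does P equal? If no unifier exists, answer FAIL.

tup(true, cons(true, k), 5)

Decompose tup/3: g(tup(true, U, 5)) =?= g(L),  g(L) =?= g(Z),  tup(P, A, cons(true, k)) =?= tup(Z, g(P), U).
Decompose g/1: tup(true, U, 5) =?= L.
Bind L := tup(true, U, 5); substituting into the one remaining equation that mentions L gives: g(tup(true, U, 5)) =?= g(Z).
Decompose g/1: tup(true, U, 5) =?= Z.
Bind Z := tup(true, U, 5); substituting into the remaining equation gives: tup(P, A, cons(true, k)) =?= tup(tup(true, U, 5), g(P), U).
Decompose tup/3: P =?= tup(true, U, 5),  A =?= g(P),  cons(true, k) =?= U.
Bind P := tup(true, U, 5); substituting into the one remaining equation that mentions P gives: A =?= g(tup(true, U, 5)).
Bind A := g(tup(true, U, 5)); no other remaining equation mentions A.
Bind U := cons(true, k). Substituting into the earlier bindings gives L := tup(true, cons(true, k), 5), Z := tup(true, cons(true, k), 5), P := tup(true, cons(true, k), 5), A := g(tup(true, cons(true, k), 5)).
MGU = { L -> tup(true, cons(true, k), 5), Z -> tup(true, cons(true, k), 5), P -> tup(true, cons(true, k), 5), A -> g(tup(true, cons(true, k), 5)), U -> cons(true, k) }, so P -> tup(true, cons(true, k), 5).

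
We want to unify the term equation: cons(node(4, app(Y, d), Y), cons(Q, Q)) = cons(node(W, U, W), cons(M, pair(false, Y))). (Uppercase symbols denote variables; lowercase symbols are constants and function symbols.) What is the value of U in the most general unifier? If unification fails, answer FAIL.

app(4, d)

Decompose cons/2: node(4, app(Y, d), Y) = node(W, U, W),  cons(Q, Q) = cons(M, pair(false, Y)).
Decompose node/3: 4 = W,  app(Y, d) = U,  Y = W.
Bind W := 4; substituting into the one remaining equation that mentions W gives: Y = 4.
Bind U := app(Y, d); no other remaining equation mentions U.
Bind Y := 4; substituting into the remaining equation gives: cons(Q, Q) = cons(M, pair(false, 4)). Substituting into the earlier binding gives U := app(4, d).
Decompose cons/2: Q = M,  Q = pair(false, 4).
Bind Q := M; substituting into the remaining equation gives: M = pair(false, 4).
Bind M := pair(false, 4). Substituting into the earlier binding gives Q := pair(false, 4).
MGU = { W ↦ 4, U ↦ app(4, d), Y ↦ 4, Q ↦ pair(false, 4), M ↦ pair(false, 4) }, so U ↦ app(4, d).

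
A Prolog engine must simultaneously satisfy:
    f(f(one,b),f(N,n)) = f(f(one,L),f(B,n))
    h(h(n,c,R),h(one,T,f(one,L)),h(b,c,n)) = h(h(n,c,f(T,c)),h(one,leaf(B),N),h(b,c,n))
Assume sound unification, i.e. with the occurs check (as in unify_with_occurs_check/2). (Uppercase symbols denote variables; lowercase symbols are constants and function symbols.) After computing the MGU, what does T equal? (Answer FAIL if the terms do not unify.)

leaf(f(one,b))

Decompose f/2: f(one,b) = f(one,L),  f(N,n) = f(B,n).
Decompose f/2: one = one,  b = L.
Delete trivial equation one = one.
Bind L := b; substituting into the one remaining equation that mentions L gives: h(h(n,c,R),h(one,T,f(one,b)),h(b,c,n)) = h(h(n,c,f(T,c)),h(one,leaf(B),N),h(b,c,n)).
Decompose f/2: N = B,  n = n.
Bind N := B; substituting into the one remaining equation that mentions N gives: h(h(n,c,R),h(one,T,f(one,b)),h(b,c,n)) = h(h(n,c,f(T,c)),h(one,leaf(B),B),h(b,c,n)).
Delete trivial equation n = n.
Decompose h/3: h(n,c,R) = h(n,c,f(T,c)),  h(one,T,f(one,b)) = h(one,leaf(B),B),  h(b,c,n) = h(b,c,n).
Decompose h/3: n = n,  c = c,  R = f(T,c).
Delete trivial equation n = n.
Delete trivial equation c = c.
Bind R := f(T,c); no other remaining equation mentions R.
Decompose h/3: one = one,  T = leaf(B),  f(one,b) = B.
Delete trivial equation one = one.
Bind T := leaf(B); no other remaining equation mentions T. Substituting into the earlier binding gives R := f(leaf(B),c).
Bind B := f(one,b); no other remaining equation mentions B. Substituting into the earlier bindings gives N := f(one,b), R := f(leaf(f(one,b)),c), T := leaf(f(one,b)).
Delete trivial equation h(b,c,n) = h(b,c,n).
MGU = { L ↦ b, N ↦ f(one,b), R ↦ f(leaf(f(one,b)),c), T ↦ leaf(f(one,b)), B ↦ f(one,b) }, so T ↦ leaf(f(one,b)).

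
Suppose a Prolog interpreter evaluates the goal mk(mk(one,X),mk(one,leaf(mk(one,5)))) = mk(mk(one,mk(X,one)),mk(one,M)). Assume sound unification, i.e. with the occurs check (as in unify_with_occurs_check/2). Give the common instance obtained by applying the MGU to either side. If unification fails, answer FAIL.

Decompose mk/2: mk(one,X) = mk(one,mk(X,one)),  mk(one,leaf(mk(one,5))) = mk(one,M).
Decompose mk/2: one = one,  X = mk(X,one).
Delete trivial equation one = one.
Occurs check fails: X occurs in mk(X,one); the equation X = mk(X,one) has no finite solution.

FAIL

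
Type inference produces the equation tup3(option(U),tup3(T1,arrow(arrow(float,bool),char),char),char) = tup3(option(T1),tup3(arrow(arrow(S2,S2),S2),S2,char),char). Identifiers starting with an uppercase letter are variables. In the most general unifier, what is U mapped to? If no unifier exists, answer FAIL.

Decompose tup3/3: option(U) = option(T1),  tup3(T1,arrow(arrow(float,bool),char),char) = tup3(arrow(arrow(S2,S2),S2),S2,char),  char = char.
Decompose option/1: U = T1.
Bind U := T1; no other remaining equation mentions U.
Decompose tup3/3: T1 = arrow(arrow(S2,S2),S2),  arrow(arrow(float,bool),char) = S2,  char = char.
Bind T1 := arrow(arrow(S2,S2),S2); no other remaining equation mentions T1. Substituting into the earlier binding gives U := arrow(arrow(S2,S2),S2).
Bind S2 := arrow(arrow(float,bool),char); no other remaining equation mentions S2. Substituting into the earlier bindings gives U := arrow(arrow(arrow(arrow(float,bool),char),arrow(arrow(float,bool),char)),arrow(arrow(float,bool),char)), T1 := arrow(arrow(arrow(arrow(float,bool),char),arrow(arrow(float,bool),char)),arrow(arrow(float,bool),char)).
Delete trivial equation char = char.
Delete trivial equation char = char.
MGU = { U := arrow(arrow(arrow(arrow(float,bool),char),arrow(arrow(float,bool),char)),arrow(arrow(float,bool),char)), T1 := arrow(arrow(arrow(arrow(float,bool),char),arrow(arrow(float,bool),char)),arrow(arrow(float,bool),char)), S2 := arrow(arrow(float,bool),char) }, so U := arrow(arrow(arrow(arrow(float,bool),char),arrow(arrow(float,bool),char)),arrow(arrow(float,bool),char)).

arrow(arrow(arrow(arrow(float,bool),char),arrow(arrow(float,bool),char)),arrow(arrow(float,bool),char))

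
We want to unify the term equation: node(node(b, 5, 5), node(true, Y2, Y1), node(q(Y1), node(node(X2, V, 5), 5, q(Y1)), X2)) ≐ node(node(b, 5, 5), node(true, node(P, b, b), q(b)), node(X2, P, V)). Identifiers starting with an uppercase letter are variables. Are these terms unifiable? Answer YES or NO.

YES

Decompose node/3: node(b, 5, 5) ≐ node(b, 5, 5),  node(true, Y2, Y1) ≐ node(true, node(P, b, b), q(b)),  node(q(Y1), node(node(X2, V, 5), 5, q(Y1)), X2) ≐ node(X2, P, V).
Delete trivial equation node(b, 5, 5) ≐ node(b, 5, 5).
Decompose node/3: true ≐ true,  Y2 ≐ node(P, b, b),  Y1 ≐ q(b).
Delete trivial equation true ≐ true.
Bind Y2 := node(P, b, b); no other remaining equation mentions Y2.
Bind Y1 := q(b); substituting into the remaining equation gives: node(q(q(b)), node(node(X2, V, 5), 5, q(q(b))), X2) ≐ node(X2, P, V).
Decompose node/3: q(q(b)) ≐ X2,  node(node(X2, V, 5), 5, q(q(b))) ≐ P,  X2 ≐ V.
Bind X2 := q(q(b)); substituting into the remaining equations gives: node(node(q(q(b)), V, 5), 5, q(q(b))) ≐ P,  q(q(b)) ≐ V.
Bind P := node(node(q(q(b)), V, 5), 5, q(q(b))); no other remaining equation mentions P. Substituting into the earlier binding gives Y2 := node(node(node(q(q(b)), V, 5), 5, q(q(b))), b, b).
Bind V := q(q(b)). Substituting into the earlier bindings gives Y2 := node(node(node(q(q(b)), q(q(b)), 5), 5, q(q(b))), b, b), P := node(node(q(q(b)), q(q(b)), 5), 5, q(q(b))).
No equations remain and no clash or occurs-check failure arose, so a unifier exists.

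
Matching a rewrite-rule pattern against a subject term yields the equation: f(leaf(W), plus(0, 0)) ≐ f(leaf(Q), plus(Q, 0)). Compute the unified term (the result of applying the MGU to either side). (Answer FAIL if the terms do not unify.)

Decompose f/2: leaf(W) ≐ leaf(Q),  plus(0, 0) ≐ plus(Q, 0).
Decompose leaf/1: W ≐ Q.
Bind W := Q; no other remaining equation mentions W.
Decompose plus/2: 0 ≐ Q,  0 ≐ 0.
Bind Q := 0; no other remaining equation mentions Q. Substituting into the earlier binding gives W := 0.
Delete trivial equation 0 ≐ 0.
Applying the MGU to either side gives f(leaf(0), plus(0, 0)).

f(leaf(0), plus(0, 0))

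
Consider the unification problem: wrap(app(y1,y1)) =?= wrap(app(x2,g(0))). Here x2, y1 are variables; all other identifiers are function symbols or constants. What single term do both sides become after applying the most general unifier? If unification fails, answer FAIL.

wrap(app(g(0),g(0)))

Decompose wrap/1: app(y1,y1) =?= app(x2,g(0)).
Decompose app/2: y1 =?= x2,  y1 =?= g(0).
Bind y1 := x2; substituting into the remaining equation gives: x2 =?= g(0).
Bind x2 := g(0). Substituting into the earlier binding gives y1 := g(0).
Applying the MGU to either side gives wrap(app(g(0),g(0))).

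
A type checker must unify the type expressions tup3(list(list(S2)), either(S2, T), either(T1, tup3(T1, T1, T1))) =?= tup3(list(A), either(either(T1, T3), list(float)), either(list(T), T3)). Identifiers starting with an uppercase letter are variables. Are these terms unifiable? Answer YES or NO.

Decompose tup3/3: list(list(S2)) =?= list(A),  either(S2, T) =?= either(either(T1, T3), list(float)),  either(T1, tup3(T1, T1, T1)) =?= either(list(T), T3).
Decompose list/1: list(S2) =?= A.
Bind A := list(S2); no other remaining equation mentions A.
Decompose either/2: S2 =?= either(T1, T3),  T =?= list(float).
Bind S2 := either(T1, T3); no other remaining equation mentions S2. Substituting into the earlier binding gives A := list(either(T1, T3)).
Bind T := list(float); substituting into the remaining equation gives: either(T1, tup3(T1, T1, T1)) =?= either(list(list(float)), T3).
Decompose either/2: T1 =?= list(list(float)),  tup3(T1, T1, T1) =?= T3.
Bind T1 := list(list(float)); substituting into the remaining equation gives: tup3(list(list(float)), list(list(float)), list(list(float))) =?= T3. Substituting into the earlier bindings gives A := list(either(list(list(float)), T3)), S2 := either(list(list(float)), T3).
Bind T3 := tup3(list(list(float)), list(list(float)), list(list(float))). Substituting into the earlier bindings gives A := list(either(list(list(float)), tup3(list(list(float)), list(list(float)), list(list(float))))), S2 := either(list(list(float)), tup3(list(list(float)), list(list(float)), list(list(float)))).
No equations remain and no clash or occurs-check failure arose, so a unifier exists.

YES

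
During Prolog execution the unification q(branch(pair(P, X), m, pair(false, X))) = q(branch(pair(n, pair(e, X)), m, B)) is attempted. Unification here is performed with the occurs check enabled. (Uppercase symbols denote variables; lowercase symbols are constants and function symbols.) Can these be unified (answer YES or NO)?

Decompose q/1: branch(pair(P, X), m, pair(false, X)) = branch(pair(n, pair(e, X)), m, B).
Decompose branch/3: pair(P, X) = pair(n, pair(e, X)),  m = m,  pair(false, X) = B.
Decompose pair/2: P = n,  X = pair(e, X).
Bind P := n; no other remaining equation mentions P.
Occurs check fails: X occurs in pair(e, X); the equation X = pair(e, X) has no finite solution.

NO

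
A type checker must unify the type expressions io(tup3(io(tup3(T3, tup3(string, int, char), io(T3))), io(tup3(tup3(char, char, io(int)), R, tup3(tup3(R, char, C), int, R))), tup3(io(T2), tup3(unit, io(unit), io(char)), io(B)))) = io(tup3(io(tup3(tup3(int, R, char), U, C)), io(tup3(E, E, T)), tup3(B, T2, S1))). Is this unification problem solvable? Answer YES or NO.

Decompose io/1: tup3(io(tup3(T3, tup3(string, int, char), io(T3))), io(tup3(tup3(char, char, io(int)), R, tup3(tup3(R, char, C), int, R))), tup3(io(T2), tup3(unit, io(unit), io(char)), io(B))) = tup3(io(tup3(tup3(int, R, char), U, C)), io(tup3(E, E, T)), tup3(B, T2, S1)).
Decompose tup3/3: io(tup3(T3, tup3(string, int, char), io(T3))) = io(tup3(tup3(int, R, char), U, C)),  io(tup3(tup3(char, char, io(int)), R, tup3(tup3(R, char, C), int, R))) = io(tup3(E, E, T)),  tup3(io(T2), tup3(unit, io(unit), io(char)), io(B)) = tup3(B, T2, S1).
Decompose io/1: tup3(T3, tup3(string, int, char), io(T3)) = tup3(tup3(int, R, char), U, C).
Decompose tup3/3: T3 = tup3(int, R, char),  tup3(string, int, char) = U,  io(T3) = C.
Bind T3 := tup3(int, R, char); substituting into the one remaining equation that mentions T3 gives: io(tup3(int, R, char)) = C.
Bind U := tup3(string, int, char); no other remaining equation mentions U.
Bind C := io(tup3(int, R, char)); substituting into the one remaining equation that mentions C gives: io(tup3(tup3(char, char, io(int)), R, tup3(tup3(R, char, io(tup3(int, R, char))), int, R))) = io(tup3(E, E, T)).
Decompose io/1: tup3(tup3(char, char, io(int)), R, tup3(tup3(R, char, io(tup3(int, R, char))), int, R)) = tup3(E, E, T).
Decompose tup3/3: tup3(char, char, io(int)) = E,  R = E,  tup3(tup3(R, char, io(tup3(int, R, char))), int, R) = T.
Bind E := tup3(char, char, io(int)); substituting into the one remaining equation that mentions E gives: R = tup3(char, char, io(int)).
Bind R := tup3(char, char, io(int)); substituting into the one remaining equation that mentions R gives: tup3(tup3(tup3(char, char, io(int)), char, io(tup3(int, tup3(char, char, io(int)), char))), int, tup3(char, char, io(int))) = T. Substituting into the earlier bindings gives T3 := tup3(int, tup3(char, char, io(int)), char), C := io(tup3(int, tup3(char, char, io(int)), char)).
Bind T := tup3(tup3(tup3(char, char, io(int)), char, io(tup3(int, tup3(char, char, io(int)), char))), int, tup3(char, char, io(int))); no other remaining equation mentions T.
Decompose tup3/3: io(T2) = B,  tup3(unit, io(unit), io(char)) = T2,  io(B) = S1.
Bind B := io(T2); substituting into the one remaining equation that mentions B gives: io(io(T2)) = S1.
Bind T2 := tup3(unit, io(unit), io(char)); substituting into the remaining equation gives: io(io(tup3(unit, io(unit), io(char)))) = S1. Substituting into the earlier binding gives B := io(tup3(unit, io(unit), io(char))).
Bind S1 := io(io(tup3(unit, io(unit), io(char)))).
No equations remain and no clash or occurs-check failure arose, so a unifier exists.

YES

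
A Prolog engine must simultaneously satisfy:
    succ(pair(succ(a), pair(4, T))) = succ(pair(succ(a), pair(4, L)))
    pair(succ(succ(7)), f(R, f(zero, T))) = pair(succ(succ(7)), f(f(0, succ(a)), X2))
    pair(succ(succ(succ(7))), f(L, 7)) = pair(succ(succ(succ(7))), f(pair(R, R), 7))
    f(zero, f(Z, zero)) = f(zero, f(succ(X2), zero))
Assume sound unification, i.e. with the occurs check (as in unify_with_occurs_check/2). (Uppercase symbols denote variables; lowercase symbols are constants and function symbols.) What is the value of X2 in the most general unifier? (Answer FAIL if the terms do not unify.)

Decompose succ/1: pair(succ(a), pair(4, T)) = pair(succ(a), pair(4, L)).
Decompose pair/2: succ(a) = succ(a),  pair(4, T) = pair(4, L).
Delete trivial equation succ(a) = succ(a).
Decompose pair/2: 4 = 4,  T = L.
Delete trivial equation 4 = 4.
Bind T := L; substituting into the one remaining equation that mentions T gives: pair(succ(succ(7)), f(R, f(zero, L))) = pair(succ(succ(7)), f(f(0, succ(a)), X2)).
Decompose pair/2: succ(succ(7)) = succ(succ(7)),  f(R, f(zero, L)) = f(f(0, succ(a)), X2).
Delete trivial equation succ(succ(7)) = succ(succ(7)).
Decompose f/2: R = f(0, succ(a)),  f(zero, L) = X2.
Bind R := f(0, succ(a)); substituting into the one remaining equation that mentions R gives: pair(succ(succ(succ(7))), f(L, 7)) = pair(succ(succ(succ(7))), f(pair(f(0, succ(a)), f(0, succ(a))), 7)).
Bind X2 := f(zero, L); substituting into the one remaining equation that mentions X2 gives: f(zero, f(Z, zero)) = f(zero, f(succ(f(zero, L)), zero)).
Decompose pair/2: succ(succ(succ(7))) = succ(succ(succ(7))),  f(L, 7) = f(pair(f(0, succ(a)), f(0, succ(a))), 7).
Delete trivial equation succ(succ(succ(7))) = succ(succ(succ(7))).
Decompose f/2: L = pair(f(0, succ(a)), f(0, succ(a))),  7 = 7.
Bind L := pair(f(0, succ(a)), f(0, succ(a))); substituting into the one remaining equation that mentions L gives: f(zero, f(Z, zero)) = f(zero, f(succ(f(zero, pair(f(0, succ(a)), f(0, succ(a))))), zero)). Substituting into the earlier bindings gives T := pair(f(0, succ(a)), f(0, succ(a))), X2 := f(zero, pair(f(0, succ(a)), f(0, succ(a)))).
Delete trivial equation 7 = 7.
Decompose f/2: zero = zero,  f(Z, zero) = f(succ(f(zero, pair(f(0, succ(a)), f(0, succ(a))))), zero).
Delete trivial equation zero = zero.
Decompose f/2: Z = succ(f(zero, pair(f(0, succ(a)), f(0, succ(a))))),  zero = zero.
Bind Z := succ(f(zero, pair(f(0, succ(a)), f(0, succ(a))))); no other remaining equation mentions Z.
Delete trivial equation zero = zero.
MGU = { T -> pair(f(0, succ(a)), f(0, succ(a))), R -> f(0, succ(a)), X2 -> f(zero, pair(f(0, succ(a)), f(0, succ(a)))), L -> pair(f(0, succ(a)), f(0, succ(a))), Z -> succ(f(zero, pair(f(0, succ(a)), f(0, succ(a))))) }, so X2 -> f(zero, pair(f(0, succ(a)), f(0, succ(a)))).

f(zero, pair(f(0, succ(a)), f(0, succ(a))))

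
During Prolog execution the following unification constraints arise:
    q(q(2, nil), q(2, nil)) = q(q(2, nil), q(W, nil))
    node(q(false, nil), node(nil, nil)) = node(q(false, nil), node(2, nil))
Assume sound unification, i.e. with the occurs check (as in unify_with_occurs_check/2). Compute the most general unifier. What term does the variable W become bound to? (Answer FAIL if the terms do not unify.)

FAIL

Decompose q/2: q(2, nil) = q(2, nil),  q(2, nil) = q(W, nil).
Delete trivial equation q(2, nil) = q(2, nil).
Decompose q/2: 2 = W,  nil = nil.
Bind W := 2; no other remaining equation mentions W.
Delete trivial equation nil = nil.
Decompose node/2: q(false, nil) = q(false, nil),  node(nil, nil) = node(2, nil).
Delete trivial equation q(false, nil) = q(false, nil).
Decompose node/2: nil = 2,  nil = nil.
Clash: constants nil and 2 differ; no unifier exists.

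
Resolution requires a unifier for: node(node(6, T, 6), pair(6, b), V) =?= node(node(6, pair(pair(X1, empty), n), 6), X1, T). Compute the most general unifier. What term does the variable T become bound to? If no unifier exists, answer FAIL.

pair(pair(pair(6, b), empty), n)

Decompose node/3: node(6, T, 6) =?= node(6, pair(pair(X1, empty), n), 6),  pair(6, b) =?= X1,  V =?= T.
Decompose node/3: 6 =?= 6,  T =?= pair(pair(X1, empty), n),  6 =?= 6.
Delete trivial equation 6 =?= 6.
Bind T := pair(pair(X1, empty), n); substituting into the one remaining equation that mentions T gives: V =?= pair(pair(X1, empty), n).
Delete trivial equation 6 =?= 6.
Bind X1 := pair(6, b); substituting into the remaining equation gives: V =?= pair(pair(pair(6, b), empty), n). Substituting into the earlier binding gives T := pair(pair(pair(6, b), empty), n).
Bind V := pair(pair(pair(6, b), empty), n).
MGU = { T ↦ pair(pair(pair(6, b), empty), n), X1 ↦ pair(6, b), V ↦ pair(pair(pair(6, b), empty), n) }, so T ↦ pair(pair(pair(6, b), empty), n).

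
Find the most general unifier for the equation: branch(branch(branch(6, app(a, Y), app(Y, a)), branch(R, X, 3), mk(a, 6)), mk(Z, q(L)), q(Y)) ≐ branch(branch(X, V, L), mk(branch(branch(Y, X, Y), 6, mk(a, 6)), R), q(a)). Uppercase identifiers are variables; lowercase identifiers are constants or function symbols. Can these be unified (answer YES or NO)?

Decompose branch/3: branch(branch(6, app(a, Y), app(Y, a)), branch(R, X, 3), mk(a, 6)) ≐ branch(X, V, L),  mk(Z, q(L)) ≐ mk(branch(branch(Y, X, Y), 6, mk(a, 6)), R),  q(Y) ≐ q(a).
Decompose branch/3: branch(6, app(a, Y), app(Y, a)) ≐ X,  branch(R, X, 3) ≐ V,  mk(a, 6) ≐ L.
Bind X := branch(6, app(a, Y), app(Y, a)); substituting into the 2 remaining equations that mention X gives: branch(R, branch(6, app(a, Y), app(Y, a)), 3) ≐ V,  mk(Z, q(L)) ≐ mk(branch(branch(Y, branch(6, app(a, Y), app(Y, a)), Y), 6, mk(a, 6)), R).
Bind V := branch(R, branch(6, app(a, Y), app(Y, a)), 3); no other remaining equation mentions V.
Bind L := mk(a, 6); substituting into the one remaining equation that mentions L gives: mk(Z, q(mk(a, 6))) ≐ mk(branch(branch(Y, branch(6, app(a, Y), app(Y, a)), Y), 6, mk(a, 6)), R).
Decompose mk/2: Z ≐ branch(branch(Y, branch(6, app(a, Y), app(Y, a)), Y), 6, mk(a, 6)),  q(mk(a, 6)) ≐ R.
Bind Z := branch(branch(Y, branch(6, app(a, Y), app(Y, a)), Y), 6, mk(a, 6)); no other remaining equation mentions Z.
Bind R := q(mk(a, 6)); no other remaining equation mentions R. Substituting into the earlier binding gives V := branch(q(mk(a, 6)), branch(6, app(a, Y), app(Y, a)), 3).
Decompose q/1: Y ≐ a.
Bind Y := a. Substituting into the earlier bindings gives X := branch(6, app(a, a), app(a, a)), V := branch(q(mk(a, 6)), branch(6, app(a, a), app(a, a)), 3), Z := branch(branch(a, branch(6, app(a, a), app(a, a)), a), 6, mk(a, 6)).
No equations remain and no clash or occurs-check failure arose, so a unifier exists.

YES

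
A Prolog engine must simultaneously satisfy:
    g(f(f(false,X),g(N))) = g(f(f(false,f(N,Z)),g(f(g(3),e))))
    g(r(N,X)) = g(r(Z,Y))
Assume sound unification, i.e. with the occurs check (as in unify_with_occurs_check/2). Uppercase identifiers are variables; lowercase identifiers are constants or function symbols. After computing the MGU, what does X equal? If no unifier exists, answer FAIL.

f(f(g(3),e),f(g(3),e))

Decompose g/1: f(f(false,X),g(N)) = f(f(false,f(N,Z)),g(f(g(3),e))).
Decompose f/2: f(false,X) = f(false,f(N,Z)),  g(N) = g(f(g(3),e)).
Decompose f/2: false = false,  X = f(N,Z).
Delete trivial equation false = false.
Bind X := f(N,Z); substituting into the one remaining equation that mentions X gives: g(r(N,f(N,Z))) = g(r(Z,Y)).
Decompose g/1: N = f(g(3),e).
Bind N := f(g(3),e); substituting into the remaining equation gives: g(r(f(g(3),e),f(f(g(3),e),Z))) = g(r(Z,Y)). Substituting into the earlier binding gives X := f(f(g(3),e),Z).
Decompose g/1: r(f(g(3),e),f(f(g(3),e),Z)) = r(Z,Y).
Decompose r/2: f(g(3),e) = Z,  f(f(g(3),e),Z) = Y.
Bind Z := f(g(3),e); substituting into the remaining equation gives: f(f(g(3),e),f(g(3),e)) = Y. Substituting into the earlier binding gives X := f(f(g(3),e),f(g(3),e)).
Bind Y := f(f(g(3),e),f(g(3),e)).
MGU = { X = f(f(g(3),e),f(g(3),e)), N = f(g(3),e), Z = f(g(3),e), Y = f(f(g(3),e),f(g(3),e)) }, so X = f(f(g(3),e),f(g(3),e)).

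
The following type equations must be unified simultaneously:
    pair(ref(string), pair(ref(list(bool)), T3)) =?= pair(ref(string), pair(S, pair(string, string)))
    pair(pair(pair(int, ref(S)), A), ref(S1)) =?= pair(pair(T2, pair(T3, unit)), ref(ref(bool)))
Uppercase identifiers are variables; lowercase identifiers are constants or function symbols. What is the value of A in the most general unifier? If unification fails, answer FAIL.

pair(pair(string, string), unit)

Decompose pair/2: ref(string) =?= ref(string),  pair(ref(list(bool)), T3) =?= pair(S, pair(string, string)).
Delete trivial equation ref(string) =?= ref(string).
Decompose pair/2: ref(list(bool)) =?= S,  T3 =?= pair(string, string).
Bind S := ref(list(bool)); substituting into the one remaining equation that mentions S gives: pair(pair(pair(int, ref(ref(list(bool)))), A), ref(S1)) =?= pair(pair(T2, pair(T3, unit)), ref(ref(bool))).
Bind T3 := pair(string, string); substituting into the remaining equation gives: pair(pair(pair(int, ref(ref(list(bool)))), A), ref(S1)) =?= pair(pair(T2, pair(pair(string, string), unit)), ref(ref(bool))).
Decompose pair/2: pair(pair(int, ref(ref(list(bool)))), A) =?= pair(T2, pair(pair(string, string), unit)),  ref(S1) =?= ref(ref(bool)).
Decompose pair/2: pair(int, ref(ref(list(bool)))) =?= T2,  A =?= pair(pair(string, string), unit).
Bind T2 := pair(int, ref(ref(list(bool)))); no other remaining equation mentions T2.
Bind A := pair(pair(string, string), unit); no other remaining equation mentions A.
Decompose ref/1: S1 =?= ref(bool).
Bind S1 := ref(bool).
MGU = { S -> ref(list(bool)), T3 -> pair(string, string), T2 -> pair(int, ref(ref(list(bool)))), A -> pair(pair(string, string), unit), S1 -> ref(bool) }, so A -> pair(pair(string, string), unit).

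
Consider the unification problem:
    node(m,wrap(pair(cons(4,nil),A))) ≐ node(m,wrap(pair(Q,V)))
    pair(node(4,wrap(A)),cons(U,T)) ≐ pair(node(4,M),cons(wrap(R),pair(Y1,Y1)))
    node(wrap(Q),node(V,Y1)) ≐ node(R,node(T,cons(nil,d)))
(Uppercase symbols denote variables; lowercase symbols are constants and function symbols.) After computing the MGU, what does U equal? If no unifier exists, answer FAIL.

Decompose node/2: m ≐ m,  wrap(pair(cons(4,nil),A)) ≐ wrap(pair(Q,V)).
Delete trivial equation m ≐ m.
Decompose wrap/1: pair(cons(4,nil),A) ≐ pair(Q,V).
Decompose pair/2: cons(4,nil) ≐ Q,  A ≐ V.
Bind Q := cons(4,nil); substituting into the one remaining equation that mentions Q gives: node(wrap(cons(4,nil)),node(V,Y1)) ≐ node(R,node(T,cons(nil,d))).
Bind A := V; substituting into the one remaining equation that mentions A gives: pair(node(4,wrap(V)),cons(U,T)) ≐ pair(node(4,M),cons(wrap(R),pair(Y1,Y1))).
Decompose pair/2: node(4,wrap(V)) ≐ node(4,M),  cons(U,T) ≐ cons(wrap(R),pair(Y1,Y1)).
Decompose node/2: 4 ≐ 4,  wrap(V) ≐ M.
Delete trivial equation 4 ≐ 4.
Bind M := wrap(V); no other remaining equation mentions M.
Decompose cons/2: U ≐ wrap(R),  T ≐ pair(Y1,Y1).
Bind U := wrap(R); no other remaining equation mentions U.
Bind T := pair(Y1,Y1); substituting into the remaining equation gives: node(wrap(cons(4,nil)),node(V,Y1)) ≐ node(R,node(pair(Y1,Y1),cons(nil,d))).
Decompose node/2: wrap(cons(4,nil)) ≐ R,  node(V,Y1) ≐ node(pair(Y1,Y1),cons(nil,d)).
Bind R := wrap(cons(4,nil)); no other remaining equation mentions R. Substituting into the earlier binding gives U := wrap(wrap(cons(4,nil))).
Decompose node/2: V ≐ pair(Y1,Y1),  Y1 ≐ cons(nil,d).
Bind V := pair(Y1,Y1); no other remaining equation mentions V. Substituting into the earlier bindings gives A := pair(Y1,Y1), M := wrap(pair(Y1,Y1)).
Bind Y1 := cons(nil,d). Substituting into the earlier bindings gives A := pair(cons(nil,d),cons(nil,d)), M := wrap(pair(cons(nil,d),cons(nil,d))), T := pair(cons(nil,d),cons(nil,d)), V := pair(cons(nil,d),cons(nil,d)).
MGU = { Q := cons(4,nil), A := pair(cons(nil,d),cons(nil,d)), M := wrap(pair(cons(nil,d),cons(nil,d))), U := wrap(wrap(cons(4,nil))), T := pair(cons(nil,d),cons(nil,d)), R := wrap(cons(4,nil)), V := pair(cons(nil,d),cons(nil,d)), Y1 := cons(nil,d) }, so U := wrap(wrap(cons(4,nil))).

wrap(wrap(cons(4,nil)))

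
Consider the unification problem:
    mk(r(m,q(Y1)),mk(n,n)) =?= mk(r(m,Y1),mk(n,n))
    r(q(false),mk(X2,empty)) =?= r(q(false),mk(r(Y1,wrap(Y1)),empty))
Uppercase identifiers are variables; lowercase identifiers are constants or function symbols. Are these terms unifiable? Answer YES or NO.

NO

Decompose mk/2: r(m,q(Y1)) =?= r(m,Y1),  mk(n,n) =?= mk(n,n).
Decompose r/2: m =?= m,  q(Y1) =?= Y1.
Delete trivial equation m =?= m.
Occurs check fails: Y1 occurs in q(Y1); the equation Y1 =?= q(Y1) has no finite solution.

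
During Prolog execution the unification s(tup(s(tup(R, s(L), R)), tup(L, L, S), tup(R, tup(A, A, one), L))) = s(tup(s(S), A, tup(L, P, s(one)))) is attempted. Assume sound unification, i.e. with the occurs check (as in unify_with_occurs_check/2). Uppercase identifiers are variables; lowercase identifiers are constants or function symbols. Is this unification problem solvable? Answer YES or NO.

Decompose s/1: tup(s(tup(R, s(L), R)), tup(L, L, S), tup(R, tup(A, A, one), L)) = tup(s(S), A, tup(L, P, s(one))).
Decompose tup/3: s(tup(R, s(L), R)) = s(S),  tup(L, L, S) = A,  tup(R, tup(A, A, one), L) = tup(L, P, s(one)).
Decompose s/1: tup(R, s(L), R) = S.
Bind S := tup(R, s(L), R); substituting into the one remaining equation that mentions S gives: tup(L, L, tup(R, s(L), R)) = A.
Bind A := tup(L, L, tup(R, s(L), R)); substituting into the remaining equation gives: tup(R, tup(tup(L, L, tup(R, s(L), R)), tup(L, L, tup(R, s(L), R)), one), L) = tup(L, P, s(one)).
Decompose tup/3: R = L,  tup(tup(L, L, tup(R, s(L), R)), tup(L, L, tup(R, s(L), R)), one) = P,  L = s(one).
Bind R := L; substituting into the one remaining equation that mentions R gives: tup(tup(L, L, tup(L, s(L), L)), tup(L, L, tup(L, s(L), L)), one) = P. Substituting into the earlier bindings gives S := tup(L, s(L), L), A := tup(L, L, tup(L, s(L), L)).
Bind P := tup(tup(L, L, tup(L, s(L), L)), tup(L, L, tup(L, s(L), L)), one); no other remaining equation mentions P.
Bind L := s(one). Substituting into the earlier bindings gives S := tup(s(one), s(s(one)), s(one)), A := tup(s(one), s(one), tup(s(one), s(s(one)), s(one))), R := s(one), P := tup(tup(s(one), s(one), tup(s(one), s(s(one)), s(one))), tup(s(one), s(one), tup(s(one), s(s(one)), s(one))), one).
No equations remain and no clash or occurs-check failure arose, so a unifier exists.

YES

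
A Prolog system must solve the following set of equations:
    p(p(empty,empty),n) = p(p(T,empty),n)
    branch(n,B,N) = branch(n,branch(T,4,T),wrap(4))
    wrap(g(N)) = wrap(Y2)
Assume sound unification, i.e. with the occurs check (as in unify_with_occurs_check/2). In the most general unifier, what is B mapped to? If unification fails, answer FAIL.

Decompose p/2: p(empty,empty) = p(T,empty),  n = n.
Decompose p/2: empty = T,  empty = empty.
Bind T := empty; substituting into the one remaining equation that mentions T gives: branch(n,B,N) = branch(n,branch(empty,4,empty),wrap(4)).
Delete trivial equation empty = empty.
Delete trivial equation n = n.
Decompose branch/3: n = n,  B = branch(empty,4,empty),  N = wrap(4).
Delete trivial equation n = n.
Bind B := branch(empty,4,empty); no other remaining equation mentions B.
Bind N := wrap(4); substituting into the remaining equation gives: wrap(g(wrap(4))) = wrap(Y2).
Decompose wrap/1: g(wrap(4)) = Y2.
Bind Y2 := g(wrap(4)).
MGU = { T = empty, B = branch(empty,4,empty), N = wrap(4), Y2 = g(wrap(4)) }, so B = branch(empty,4,empty).

branch(empty,4,empty)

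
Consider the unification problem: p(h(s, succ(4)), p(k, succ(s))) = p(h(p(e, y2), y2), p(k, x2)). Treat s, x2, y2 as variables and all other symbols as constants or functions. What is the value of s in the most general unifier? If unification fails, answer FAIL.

Decompose p/2: h(s, succ(4)) = h(p(e, y2), y2),  p(k, succ(s)) = p(k, x2).
Decompose h/2: s = p(e, y2),  succ(4) = y2.
Bind s := p(e, y2); substituting into the one remaining equation that mentions s gives: p(k, succ(p(e, y2))) = p(k, x2).
Bind y2 := succ(4); substituting into the remaining equation gives: p(k, succ(p(e, succ(4)))) = p(k, x2). Substituting into the earlier binding gives s := p(e, succ(4)).
Decompose p/2: k = k,  succ(p(e, succ(4))) = x2.
Delete trivial equation k = k.
Bind x2 := succ(p(e, succ(4))).
MGU = { s := p(e, succ(4)), y2 := succ(4), x2 := succ(p(e, succ(4))) }, so s := p(e, succ(4)).

p(e, succ(4))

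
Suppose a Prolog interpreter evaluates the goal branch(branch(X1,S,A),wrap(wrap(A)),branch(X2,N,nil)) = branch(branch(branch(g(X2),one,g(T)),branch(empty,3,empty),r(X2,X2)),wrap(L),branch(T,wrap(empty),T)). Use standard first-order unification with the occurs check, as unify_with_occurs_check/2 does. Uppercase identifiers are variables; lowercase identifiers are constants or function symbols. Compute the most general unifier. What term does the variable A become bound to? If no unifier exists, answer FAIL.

r(nil,nil)

Decompose branch/3: branch(X1,S,A) = branch(branch(g(X2),one,g(T)),branch(empty,3,empty),r(X2,X2)),  wrap(wrap(A)) = wrap(L),  branch(X2,N,nil) = branch(T,wrap(empty),T).
Decompose branch/3: X1 = branch(g(X2),one,g(T)),  S = branch(empty,3,empty),  A = r(X2,X2).
Bind X1 := branch(g(X2),one,g(T)); no other remaining equation mentions X1.
Bind S := branch(empty,3,empty); no other remaining equation mentions S.
Bind A := r(X2,X2); substituting into the one remaining equation that mentions A gives: wrap(wrap(r(X2,X2))) = wrap(L).
Decompose wrap/1: wrap(r(X2,X2)) = L.
Bind L := wrap(r(X2,X2)); no other remaining equation mentions L.
Decompose branch/3: X2 = T,  N = wrap(empty),  nil = T.
Bind X2 := T; no other remaining equation mentions X2. Substituting into the earlier bindings gives X1 := branch(g(T),one,g(T)), A := r(T,T), L := wrap(r(T,T)).
Bind N := wrap(empty); no other remaining equation mentions N.
Bind T := nil. Substituting into the earlier bindings gives X1 := branch(g(nil),one,g(nil)), A := r(nil,nil), L := wrap(r(nil,nil)), X2 := nil.
MGU = { X1 ↦ branch(g(nil),one,g(nil)), S ↦ branch(empty,3,empty), A ↦ r(nil,nil), L ↦ wrap(r(nil,nil)), X2 ↦ nil, N ↦ wrap(empty), T ↦ nil }, so A ↦ r(nil,nil).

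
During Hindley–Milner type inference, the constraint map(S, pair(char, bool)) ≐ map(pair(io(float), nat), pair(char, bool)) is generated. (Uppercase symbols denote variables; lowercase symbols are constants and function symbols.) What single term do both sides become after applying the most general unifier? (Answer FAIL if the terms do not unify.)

map(pair(io(float), nat), pair(char, bool))

Decompose map/2: S ≐ pair(io(float), nat),  pair(char, bool) ≐ pair(char, bool).
Bind S := pair(io(float), nat); no other remaining equation mentions S.
Delete trivial equation pair(char, bool) ≐ pair(char, bool).
Applying the MGU to either side gives map(pair(io(float), nat), pair(char, bool)).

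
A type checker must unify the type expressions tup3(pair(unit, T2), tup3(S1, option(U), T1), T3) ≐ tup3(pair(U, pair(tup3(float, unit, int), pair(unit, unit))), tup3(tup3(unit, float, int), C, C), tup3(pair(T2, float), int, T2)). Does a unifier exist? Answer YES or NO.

YES

Decompose tup3/3: pair(unit, T2) ≐ pair(U, pair(tup3(float, unit, int), pair(unit, unit))),  tup3(S1, option(U), T1) ≐ tup3(tup3(unit, float, int), C, C),  T3 ≐ tup3(pair(T2, float), int, T2).
Decompose pair/2: unit ≐ U,  T2 ≐ pair(tup3(float, unit, int), pair(unit, unit)).
Bind U := unit; substituting into the one remaining equation that mentions U gives: tup3(S1, option(unit), T1) ≐ tup3(tup3(unit, float, int), C, C).
Bind T2 := pair(tup3(float, unit, int), pair(unit, unit)); substituting into the one remaining equation that mentions T2 gives: T3 ≐ tup3(pair(pair(tup3(float, unit, int), pair(unit, unit)), float), int, pair(tup3(float, unit, int), pair(unit, unit))).
Decompose tup3/3: S1 ≐ tup3(unit, float, int),  option(unit) ≐ C,  T1 ≐ C.
Bind S1 := tup3(unit, float, int); no other remaining equation mentions S1.
Bind C := option(unit); substituting into the one remaining equation that mentions C gives: T1 ≐ option(unit).
Bind T1 := option(unit); no other remaining equation mentions T1.
Bind T3 := tup3(pair(pair(tup3(float, unit, int), pair(unit, unit)), float), int, pair(tup3(float, unit, int), pair(unit, unit))).
No equations remain and no clash or occurs-check failure arose, so a unifier exists.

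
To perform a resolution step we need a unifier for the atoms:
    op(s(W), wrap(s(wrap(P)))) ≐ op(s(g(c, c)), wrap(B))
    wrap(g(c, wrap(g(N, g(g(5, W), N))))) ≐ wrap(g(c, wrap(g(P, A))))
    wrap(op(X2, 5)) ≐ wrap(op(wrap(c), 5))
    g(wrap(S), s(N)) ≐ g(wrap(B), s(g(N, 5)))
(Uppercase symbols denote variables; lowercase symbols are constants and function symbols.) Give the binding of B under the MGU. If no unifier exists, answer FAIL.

FAIL

Decompose op/2: s(W) ≐ s(g(c, c)),  wrap(s(wrap(P))) ≐ wrap(B).
Decompose s/1: W ≐ g(c, c).
Bind W := g(c, c); substituting into the one remaining equation that mentions W gives: wrap(g(c, wrap(g(N, g(g(5, g(c, c)), N))))) ≐ wrap(g(c, wrap(g(P, A)))).
Decompose wrap/1: s(wrap(P)) ≐ B.
Bind B := s(wrap(P)); substituting into the one remaining equation that mentions B gives: g(wrap(S), s(N)) ≐ g(wrap(s(wrap(P))), s(g(N, 5))).
Decompose wrap/1: g(c, wrap(g(N, g(g(5, g(c, c)), N)))) ≐ g(c, wrap(g(P, A))).
Decompose g/2: c ≐ c,  wrap(g(N, g(g(5, g(c, c)), N))) ≐ wrap(g(P, A)).
Delete trivial equation c ≐ c.
Decompose wrap/1: g(N, g(g(5, g(c, c)), N)) ≐ g(P, A).
Decompose g/2: N ≐ P,  g(g(5, g(c, c)), N) ≐ A.
Bind N := P; substituting into the 2 remaining equations that mention N gives: g(g(5, g(c, c)), P) ≐ A,  g(wrap(S), s(P)) ≐ g(wrap(s(wrap(P))), s(g(P, 5))).
Bind A := g(g(5, g(c, c)), P); no other remaining equation mentions A.
Decompose wrap/1: op(X2, 5) ≐ op(wrap(c), 5).
Decompose op/2: X2 ≐ wrap(c),  5 ≐ 5.
Bind X2 := wrap(c); no other remaining equation mentions X2.
Delete trivial equation 5 ≐ 5.
Decompose g/2: wrap(S) ≐ wrap(s(wrap(P))),  s(P) ≐ s(g(P, 5)).
Decompose wrap/1: S ≐ s(wrap(P)).
Bind S := s(wrap(P)); no other remaining equation mentions S.
Decompose s/1: P ≐ g(P, 5).
Occurs check fails: P occurs in g(P, 5); the equation P ≐ g(P, 5) has no finite solution.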